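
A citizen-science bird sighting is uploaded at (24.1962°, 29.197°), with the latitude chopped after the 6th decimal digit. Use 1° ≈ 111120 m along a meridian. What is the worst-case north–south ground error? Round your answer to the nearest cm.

Truncating at 6 decimal places can drop up to a full unit in the last place, so the latitude may be off by as much as 1e-06°.
So the N–S error is at most 1e-06 × 111120 = 0.11112 m.
That is 0.11112 m = 11.112 cm.

11 cm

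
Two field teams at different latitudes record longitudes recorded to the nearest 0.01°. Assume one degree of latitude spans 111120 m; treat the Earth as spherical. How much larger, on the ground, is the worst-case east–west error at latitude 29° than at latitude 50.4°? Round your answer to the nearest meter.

132 meters

Rounding to 2 decimal places leaves the longitude within ±0.005° of the true value.
At 29°: 0.005° × 111120 × cos 29° = 0.005 × 111120 × 0.8746 ≈ 485.94 m.
Error at 50.4° = 0.005° × 111120 × cos 50.4° ≈ 555.6 × 0.6374 = 354.15 m.
So the lower-latitude error exceeds the higher by 485.94 − 354.15 = 131.79 m.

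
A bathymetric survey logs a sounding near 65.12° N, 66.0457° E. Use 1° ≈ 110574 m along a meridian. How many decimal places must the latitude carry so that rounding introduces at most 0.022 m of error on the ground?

One degree of latitude covers 110574 m.
N decimal places → at most half a unit in the last place, 0.5 × 10⁻ᴺ° = 110574/2 × 10⁻ᴺ m.
Need 0.5 × 110574 × 10⁻ᴺ ≤ 0.022 → 10⁻ᴺ ≤ 3.979e-07, so N ≥ 6.40.
At 6 places the error can reach 0.0553 m, but 7 places keeps it to 0.00553 m.

7 decimal places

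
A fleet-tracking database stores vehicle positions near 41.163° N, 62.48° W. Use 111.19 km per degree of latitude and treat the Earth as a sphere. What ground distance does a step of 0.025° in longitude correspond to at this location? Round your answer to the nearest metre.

2093 metres

One degree of longitude here spans 111190 × cos 41.163° = 111190 × 0.7528 ≈ 83708.3 m; 0.025° of that is 2092.71 m.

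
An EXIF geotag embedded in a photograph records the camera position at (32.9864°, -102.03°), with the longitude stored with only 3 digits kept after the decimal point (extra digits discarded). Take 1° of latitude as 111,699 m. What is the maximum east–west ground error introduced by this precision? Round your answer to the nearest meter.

94 meters

Truncating at 3 decimal places can drop up to a full unit in the last place, so the longitude may be off by as much as 0.001°.
Parallels shrink by cos φ, so at 32.9864° a degree of longitude is 111699 × 0.8388 ≈ 93693.1 m.
East–west error: 0.001° × 93693.1 m/° ≈ 93.6931 m.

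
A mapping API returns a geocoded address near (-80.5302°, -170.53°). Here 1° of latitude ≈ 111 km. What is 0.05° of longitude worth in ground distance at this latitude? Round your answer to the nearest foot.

2996 feet

0.05° of longitude at 80.5302° is 0.05 × 111000 × cos 80.5302° ≈ 0.05 × 18262.6 = 913.129 m.
In feet: 913.129 m ÷ 0.3048 ≈ 2995.8 ft.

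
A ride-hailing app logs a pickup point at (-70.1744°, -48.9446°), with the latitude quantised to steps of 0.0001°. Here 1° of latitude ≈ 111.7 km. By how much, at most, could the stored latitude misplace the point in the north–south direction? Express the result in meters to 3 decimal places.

With a 0.0001° grid the true value lies within half a step, ±0.0001°/2 = ±5e-05°, of the stored one.
North–south distance: 5e-05° × 111700 m/° = 5.585 m.

5.585 meters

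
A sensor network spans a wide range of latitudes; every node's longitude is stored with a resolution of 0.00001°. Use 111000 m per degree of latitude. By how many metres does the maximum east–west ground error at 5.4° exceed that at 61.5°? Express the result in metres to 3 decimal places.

0.288 metres

With a 0.00001° grid the true value lies within half a step, ±0.00001°/2 = ±5e-06°, of the stored one.
At 5.4°: 5e-06° × 111000 × cos 5.4° = 5e-06 × 111000 × 0.9956 ≈ 0.55254 m.
Error at 61.5° = 5e-06° × 111000 × cos 61.5° ≈ 0.555 × 0.4772 = 0.26482 m.
So the lower-latitude error exceeds the higher by 0.55254 − 0.26482 = 0.28771 m.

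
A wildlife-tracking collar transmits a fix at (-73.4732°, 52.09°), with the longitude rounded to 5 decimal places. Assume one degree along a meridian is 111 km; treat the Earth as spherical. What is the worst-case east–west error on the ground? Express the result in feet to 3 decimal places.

Rounding to 5 decimal places leaves the longitude within ±5e-06° of the true value.
One degree of longitude at 73.4732° is 111000 × cos 73.4732° ≈ 111000 × 0.2845 = 31575.5 m.
East–west error: 5e-06° × 31575.5 m/° ≈ 0.157877 m.
In feet: 0.157877 m ÷ 0.3048 ≈ 0.51797 ft.

0.518 feet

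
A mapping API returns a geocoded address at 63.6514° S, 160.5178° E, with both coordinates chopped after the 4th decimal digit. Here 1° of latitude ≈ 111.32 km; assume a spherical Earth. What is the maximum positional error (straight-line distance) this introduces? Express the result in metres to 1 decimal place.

12.2 metres

Truncating at 4 decimal places can drop up to a full unit in the last place, so each coordinate may be off by as much as 0.0001°.
Latitude error → 0.0001 × 111320 = 11.132 m along the meridian.
East–west component at 63.6514°: 0.0001° × 111320 × cos 63.6514° ≈ 0.0001 × 49407.3 ≈ 4.94073 m.
Combining orthogonally: (11.132² + 4.94073²)^½ ≈ 12.1792 m.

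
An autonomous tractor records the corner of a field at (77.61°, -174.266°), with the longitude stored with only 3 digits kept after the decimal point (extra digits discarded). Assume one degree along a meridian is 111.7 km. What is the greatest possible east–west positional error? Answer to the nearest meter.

Truncating at 3 decimal places can drop up to a full unit in the last place, so the longitude may be off by as much as 0.001°.
Parallels shrink by cos φ, so at 77.61° a degree of longitude is 111700 × 0.2146 ≈ 23966.9 m.
So at most 0.001° × 23966.9 ≈ 23.9669 m east–west.

24 meters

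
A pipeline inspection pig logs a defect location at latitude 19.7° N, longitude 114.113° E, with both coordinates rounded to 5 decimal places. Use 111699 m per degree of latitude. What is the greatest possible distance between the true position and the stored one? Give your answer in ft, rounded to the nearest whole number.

Rounding to 5 decimal places leaves each coordinate within ±5e-06° of the true value.
North–south component: 5e-06° × 111699 = 0.558495 m.
Longitude error → 5e-06 × 111699 × cos 19.7° = 5e-06 × 111699 × 0.9415 ≈ 0.525807 m.
The two errors are perpendicular, so the maximum displacement is √(0.558495² + 0.525807²) ≈ 0.767065 m.
In feet: 0.767065 m ÷ 0.3048 ≈ 2.5166 ft.

3 ft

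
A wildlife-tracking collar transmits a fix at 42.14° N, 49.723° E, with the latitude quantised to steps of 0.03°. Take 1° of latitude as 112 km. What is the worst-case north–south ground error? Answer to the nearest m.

1680 m

With a 0.03° grid the true value lies within half a step, ±0.03°/2 = ±0.015°, of the stored one.
Along the meridian that is 0.015° × 112000 m/° = 1680 m.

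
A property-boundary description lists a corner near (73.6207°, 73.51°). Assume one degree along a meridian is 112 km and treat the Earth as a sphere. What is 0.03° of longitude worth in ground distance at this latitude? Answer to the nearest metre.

948 metres

At 73.6207° a degree of longitude is 112000 × cos 73.6207° ≈ 31583.4 m, so 0.03° corresponds to 947.503 m.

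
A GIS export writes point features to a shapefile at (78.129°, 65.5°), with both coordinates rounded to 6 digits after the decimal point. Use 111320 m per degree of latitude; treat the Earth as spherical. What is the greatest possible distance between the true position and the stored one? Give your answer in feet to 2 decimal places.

Rounding to 6 decimal places leaves each coordinate within ±5e-07° of the true value.
N–S: 5e-07° × 111320 m/° = 0.05566 m.
East–west component at 78.129°: 5e-07° × 111320 × cos 78.129° ≈ 5e-07 × 22899.5 ≈ 0.0114498 m.
Worst case both components are at the extreme and orthogonal: √(0.05566² + 0.0114498²) ≈ 0.0568255 m.
Converting: 0.0568255 m × 3.2808 ft/m ≈ 0.18644 ft.

0.19 feet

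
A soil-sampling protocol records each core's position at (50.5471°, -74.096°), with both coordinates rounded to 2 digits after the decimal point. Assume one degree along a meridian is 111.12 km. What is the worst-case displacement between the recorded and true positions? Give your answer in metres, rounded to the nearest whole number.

Rounding to 2 decimal places leaves each coordinate within ±0.005° of the true value.
Latitude error → 0.005 × 111120 = 555.6 m along the meridian.
E–W at 50.5471°: 0.005° × 111120 × cos 50.5471° = 0.005 × 111120 × 0.6354 ≈ 353.053 m.
Combining orthogonally: (555.6² + 353.053²)^½ ≈ 658.284 m.

658 metres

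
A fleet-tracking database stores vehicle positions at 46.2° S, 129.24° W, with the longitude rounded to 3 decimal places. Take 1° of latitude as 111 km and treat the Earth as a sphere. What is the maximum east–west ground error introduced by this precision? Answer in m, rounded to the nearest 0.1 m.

Rounding to 3 decimal places leaves the longitude within ±0.0005° of the true value.
At latitude 46.2° a degree of longitude spans 111000 m × cos 46.2° = 111000 × 0.6921 ≈ 76827.9 m.
Maximum E–W displacement: 0.0005 × 76827.9 = 38.4139 m.

38.4 m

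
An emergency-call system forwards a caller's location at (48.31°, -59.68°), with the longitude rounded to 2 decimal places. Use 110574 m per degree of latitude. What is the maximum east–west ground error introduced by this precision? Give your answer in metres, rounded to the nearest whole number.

Rounding to 2 decimal places leaves the longitude within ±0.005° of the true value.
One degree of longitude at 48.31° is 110574 × cos 48.31° ≈ 110574 × 0.6651 = 73542.8 m.
So at most 0.005° × 73542.8 ≈ 367.714 m east–west.

368 metres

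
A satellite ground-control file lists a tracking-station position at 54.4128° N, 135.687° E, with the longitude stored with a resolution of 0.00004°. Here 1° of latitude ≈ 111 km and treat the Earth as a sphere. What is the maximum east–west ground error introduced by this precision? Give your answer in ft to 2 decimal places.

With a 0.00004° grid the true value lies within half a step, ±0.00004°/2 = ±2e-05°, of the stored one.
At latitude 54.4128° a degree of longitude spans 111000 m × cos 54.4128° = 111000 × 0.5819 ≈ 64595.5 m.
Maximum E–W displacement: 2e-05 × 64595.5 = 1.29191 m.
Converting: 1.29191 m × 3.2808 ft/m ≈ 4.2385 ft.

4.24 ft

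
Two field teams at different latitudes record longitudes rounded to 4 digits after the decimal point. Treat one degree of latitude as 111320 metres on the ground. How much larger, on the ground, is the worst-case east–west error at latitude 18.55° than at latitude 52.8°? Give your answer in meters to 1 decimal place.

Rounding to 4 decimal places leaves the longitude within ±5e-05° of the true value.
Error at 18.55° = 5e-05° × 111320 × cos 18.55° ≈ 5.566 × 0.9480 = 5.2768 m.
At 52.8°: 5e-05° × 111320 × cos 52.8° = 5e-05 × 111320 × 0.6046 ≈ 3.3652 m.
So the lower-latitude error exceeds the higher by 5.2768 − 3.3652 = 1.9116 m.

1.9 meters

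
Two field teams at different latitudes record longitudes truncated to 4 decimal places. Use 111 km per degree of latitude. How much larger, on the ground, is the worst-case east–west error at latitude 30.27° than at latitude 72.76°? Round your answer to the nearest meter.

Truncating at 4 decimal places can drop up to a full unit in the last place, so the longitude may be off by as much as 0.0001°.
Error at 30.27° = 0.0001° × 111000 × cos 30.27° ≈ 11.1 × 0.8637 = 9.5866 m.
At 72.76°: 0.0001° × 111000 × cos 72.76° = 0.0001 × 111000 × 0.2964 ≈ 3.2898 m.
So the lower-latitude error exceeds the higher by 9.5866 − 3.2898 = 6.2969 m.

6 meters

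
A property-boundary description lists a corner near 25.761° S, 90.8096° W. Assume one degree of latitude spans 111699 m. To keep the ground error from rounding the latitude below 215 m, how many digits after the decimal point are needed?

3

One degree of latitude covers 111699 m.
With N decimal places the half-ulp bound is 0.5·10⁻ᴺ°, or 0.5·10⁻ᴺ × 111699 m on the ground.
Setting 55849.5 × 10⁻ᴺ ≤ 215 gives 10ᴺ ≥ 259.8, i.e. N ≥ 2.41.
So 3 decimal places suffice (55.8 m); 2 would allow up to 558 m.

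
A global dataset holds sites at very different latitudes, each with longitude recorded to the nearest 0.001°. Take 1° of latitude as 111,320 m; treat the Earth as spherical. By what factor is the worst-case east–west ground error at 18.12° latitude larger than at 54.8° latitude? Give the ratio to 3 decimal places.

Rounding to 3 decimal places leaves the longitude within ±0.0005° of the true value.
At 18.12°: 0.0005° × 111320 × cos 18.12° = 0.0005 × 111320 × 0.9504 ≈ 52.9 m.
Error at 54.8° = 0.0005° × 111320 × cos 54.8° ≈ 55.66 × 0.5764 = 32.084 m.
Ratio: 52.9 / 32.084 = cos 18.12° / cos 54.8° ≈ 1.6488.

1.649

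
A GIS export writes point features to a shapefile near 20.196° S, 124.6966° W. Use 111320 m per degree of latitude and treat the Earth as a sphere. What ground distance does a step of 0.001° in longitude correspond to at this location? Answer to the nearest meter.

One degree of longitude here spans 111320 × cos 20.196° = 111320 × 0.9385 ≈ 104476 m; 0.001° of that is 104.476 m.

104 meters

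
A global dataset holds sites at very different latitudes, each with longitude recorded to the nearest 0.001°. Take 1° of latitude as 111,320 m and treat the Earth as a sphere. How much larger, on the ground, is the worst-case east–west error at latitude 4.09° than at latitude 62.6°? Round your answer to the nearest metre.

30 metres

Rounding to 3 decimal places leaves the longitude within ±0.0005° of the true value.
Error at 4.09° = 0.0005° × 111320 × cos 4.09° ≈ 55.66 × 0.9975 = 55.518 m.
At 62.6°: 0.0005° × 111320 × cos 62.6° = 0.0005 × 111320 × 0.4602 ≈ 25.615 m.
Difference: 55.518 − 25.615 = 29.904 m.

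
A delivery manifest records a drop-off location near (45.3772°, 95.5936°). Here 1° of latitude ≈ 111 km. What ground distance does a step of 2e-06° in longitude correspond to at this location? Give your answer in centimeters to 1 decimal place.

15.6 centimeters

2e-06° of longitude at 45.3772° is 2e-06 × 111000 × cos 45.3772° ≈ 2e-06 × 77970.4 = 0.155941 m.
That is 0.155941 m = 15.594 cm.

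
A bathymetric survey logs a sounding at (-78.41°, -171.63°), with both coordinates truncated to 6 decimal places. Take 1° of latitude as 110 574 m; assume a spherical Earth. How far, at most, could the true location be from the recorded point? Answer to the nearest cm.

Truncating at 6 decimal places can drop up to a full unit in the last place, so each coordinate may be off by as much as 1e-06°.
Latitude error → 1e-06 × 110574 = 0.110574 m along the meridian.
E–W at 78.41°: 1e-06° × 110574 × cos 78.41° = 1e-06 × 110574 × 0.2009 ≈ 0.0222151 m.
Combining orthogonally: (0.110574² + 0.0222151²)^½ ≈ 0.112784 m.
That is 0.112784 m = 11.278 cm.

11 cm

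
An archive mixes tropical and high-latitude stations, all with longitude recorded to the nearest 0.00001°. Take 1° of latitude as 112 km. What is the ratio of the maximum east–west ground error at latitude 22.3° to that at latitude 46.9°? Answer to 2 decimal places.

Rounding to 5 decimal places leaves the longitude within ±5e-06° of the true value.
Error at 22.3° = 5e-06° × 112000 × cos 22.3° ≈ 0.56 × 0.9252 = 0.51812 m.
Error at 46.9° = 5e-06° × 112000 × cos 46.9° ≈ 0.56 × 0.6833 = 0.38263 m.
Ratio: 0.51812 / 0.38263 = cos 22.3° / cos 46.9° ≈ 1.3541.

1.35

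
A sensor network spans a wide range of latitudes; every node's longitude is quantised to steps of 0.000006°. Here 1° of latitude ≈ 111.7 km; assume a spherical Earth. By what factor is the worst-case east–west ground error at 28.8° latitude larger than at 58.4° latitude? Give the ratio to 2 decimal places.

With a 0.000006° grid the true value lies within half a step, ±0.000006°/2 = ±3e-06°, of the stored one.
Error at 28.8° = 3e-06° × 111700 × cos 28.8° ≈ 0.3351 × 0.8763 = 0.29365 m.
Error at 58.4° = 3e-06° × 111700 × cos 58.4° ≈ 0.3351 × 0.5240 = 0.17559 m.
Ratio: 0.29365 / 0.17559 = cos 28.8° / cos 58.4° ≈ 1.6724.

1.67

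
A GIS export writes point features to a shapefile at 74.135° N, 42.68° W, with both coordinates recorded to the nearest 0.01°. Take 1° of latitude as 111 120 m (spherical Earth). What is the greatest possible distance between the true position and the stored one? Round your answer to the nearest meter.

Rounding to 2 decimal places leaves each coordinate within ±0.005° of the true value.
North–south component: 0.005° × 111120 = 555.6 m.
Longitude error → 0.005 × 111120 × cos 74.135° = 0.005 × 111120 × 0.2734 ≈ 151.885 m.
Combining orthogonally: (555.6² + 151.885²)^½ ≈ 575.987 m.

576 meters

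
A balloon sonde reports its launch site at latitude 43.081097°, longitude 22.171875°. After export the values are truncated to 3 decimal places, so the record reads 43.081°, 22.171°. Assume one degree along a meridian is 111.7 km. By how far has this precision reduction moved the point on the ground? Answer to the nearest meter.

72 meters

Δlat = 43.081097 − 43.081 = +0.000097°; Δlon = 22.171875 − 22.171 = +0.000875°.
N–S: 0.000097° × 111700 m/° = 10.8349 m.
E–W at 43.081°: 0.000875° × 111700 × cos 43.081° = 0.000875 × 111700 × 0.7304 ≈ 71.3864 m.
Hypotenuse of the two orthogonal shifts: √(10.8349² + 71.3864²) = 72.2039 m.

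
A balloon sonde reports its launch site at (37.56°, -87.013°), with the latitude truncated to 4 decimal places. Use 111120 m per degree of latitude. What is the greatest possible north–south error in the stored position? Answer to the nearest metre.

Truncating at 4 decimal places can drop up to a full unit in the last place, so the latitude may be off by as much as 0.0001°.
North–south distance: 0.0001° × 111120 m/° = 11.112 m.

11 metres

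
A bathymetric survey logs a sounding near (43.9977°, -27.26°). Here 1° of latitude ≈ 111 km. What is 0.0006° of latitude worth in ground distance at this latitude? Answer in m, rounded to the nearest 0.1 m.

0.0006° × 111000 m/° = 66.6 m.

66.6 m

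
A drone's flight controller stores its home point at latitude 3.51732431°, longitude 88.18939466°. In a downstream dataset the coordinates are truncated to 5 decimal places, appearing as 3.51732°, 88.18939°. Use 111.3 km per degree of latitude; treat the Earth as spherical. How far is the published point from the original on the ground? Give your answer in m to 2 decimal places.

The latitude changed by +0.00000431° and the longitude by +0.00000466°.
North–south shift: 0.00000431 × 111300 = 0.479703 m.
East–west at this latitude: 0.00000466° × 111300 × cos 3.51732° ≈ 0.00000466 × 111090 = 0.517681 m.
Hypotenuse of the two orthogonal shifts: √(0.479703² + 0.517681²) = 0.705768 m.

0.71 m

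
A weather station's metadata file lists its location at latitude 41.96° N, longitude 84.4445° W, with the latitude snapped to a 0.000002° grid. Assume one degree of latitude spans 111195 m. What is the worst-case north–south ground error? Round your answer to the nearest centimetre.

11 centimetres

With a 0.000002° grid the true value lies within half a step, ±0.000002°/2 = ±1e-06°, of the stored one.
Along the meridian that is 1e-06° × 111195 m/° = 0.111195 m.
That is 0.111195 m = 11.119 cm.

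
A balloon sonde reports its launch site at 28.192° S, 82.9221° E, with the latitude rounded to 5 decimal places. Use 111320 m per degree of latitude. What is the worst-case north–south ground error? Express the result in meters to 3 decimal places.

Rounding to 5 decimal places leaves the latitude within ±5e-06° of the true value.
Along the meridian that is 5e-06° × 111320 m/° = 0.5566 m.

0.557 meters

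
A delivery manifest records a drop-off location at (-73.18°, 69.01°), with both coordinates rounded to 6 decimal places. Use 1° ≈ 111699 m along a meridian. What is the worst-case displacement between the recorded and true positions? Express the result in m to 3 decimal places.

Rounding to 6 decimal places leaves each coordinate within ±5e-07° of the true value.
Latitude error → 5e-07 × 111699 = 0.0558495 m along the meridian.
Longitude error → 5e-07 × 111699 × cos 73.18° = 5e-07 × 111699 × 0.2894 ≈ 0.0161609 m.
Combining orthogonally: (0.0558495² + 0.0161609²)^½ ≈ 0.0581407 m.

0.058 m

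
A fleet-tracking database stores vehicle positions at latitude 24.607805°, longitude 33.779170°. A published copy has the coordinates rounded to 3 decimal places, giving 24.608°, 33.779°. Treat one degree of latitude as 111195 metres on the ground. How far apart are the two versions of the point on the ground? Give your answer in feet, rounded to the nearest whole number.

91 feet

Δlat = 24.607805 − 24.608 = -0.000195°; Δlon = 33.779170 − 33.779 = +0.000170°.
North–south shift: -0.000195 × 111195 = -21.683 m.
East–west at this latitude: 0.000170° × 111195 × cos 24.608° ≈ 0.000170 × 101096 = 17.1863 m.
Distance: √(21.683² + 17.1863²) ≈ 27.6681 m.
In feet: 27.6681 m ÷ 0.3048 ≈ 90.775 ft.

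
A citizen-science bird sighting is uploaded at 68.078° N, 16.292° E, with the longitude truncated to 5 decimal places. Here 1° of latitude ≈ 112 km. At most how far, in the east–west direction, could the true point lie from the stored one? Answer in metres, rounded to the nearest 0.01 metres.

Truncating at 5 decimal places can drop up to a full unit in the last place, so the longitude may be off by as much as 1e-05°.
Parallels shrink by cos φ, so at 68.078° a degree of longitude is 112000 × 0.3733 ≈ 41814.5 m.
Maximum E–W displacement: 1e-05 × 41814.5 = 0.418145 m.

0.42 metres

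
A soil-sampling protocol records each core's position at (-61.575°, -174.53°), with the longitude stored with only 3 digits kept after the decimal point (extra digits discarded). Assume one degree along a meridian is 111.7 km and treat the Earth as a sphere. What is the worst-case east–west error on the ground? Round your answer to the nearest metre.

Truncating at 3 decimal places can drop up to a full unit in the last place, so the longitude may be off by as much as 0.001°.
One degree of longitude at 61.575° is 111700 × cos 61.575° ≈ 111700 × 0.4760 = 53170.1 m.
So at most 0.001° × 53170.1 ≈ 53.1701 m east–west.

53 metres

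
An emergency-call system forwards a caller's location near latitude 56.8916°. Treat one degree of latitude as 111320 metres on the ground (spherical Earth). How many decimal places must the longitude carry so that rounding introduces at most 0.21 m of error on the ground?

6 decimal places

At 56.8916° one degree of longitude covers 111320 × cos 56.8916° ≈ 111320 × 0.5462 ≈ 60805.7 m.
N decimal places → at most half a unit in the last place, 0.5 × 10⁻ᴺ° = 60805.7/2 × 10⁻ᴺ m.
Need 0.5 × 60805.7 × 10⁻ᴺ ≤ 0.21 → 10⁻ᴺ ≤ 6.907e-06, so N ≥ 5.16.
So 6 decimal places suffice (0.0304 m); 5 would allow up to 0.304 m.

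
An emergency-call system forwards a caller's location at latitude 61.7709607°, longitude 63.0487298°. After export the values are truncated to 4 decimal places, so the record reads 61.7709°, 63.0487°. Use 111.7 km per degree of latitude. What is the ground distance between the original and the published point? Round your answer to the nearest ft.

The latitude changed by +0.0000607° and the longitude by +0.0000298°.
N–S: 0.0000607° × 111700 m/° = 6.78019 m.
E–W at 61.7709°: 0.0000298° × 111700 × cos 61.7709° = 0.0000298 × 111700 × 0.4730 ≈ 1.57445 m.
Distance: √(6.78019² + 1.57445²) ≈ 6.96059 m.
In feet: 6.96059 m ÷ 0.3048 ≈ 22.837 ft.

23 ft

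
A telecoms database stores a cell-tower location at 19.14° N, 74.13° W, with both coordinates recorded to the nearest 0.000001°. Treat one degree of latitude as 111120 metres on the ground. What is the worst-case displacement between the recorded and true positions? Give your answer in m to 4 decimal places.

0.0764 m

Rounding to 6 decimal places leaves each coordinate within ±5e-07° of the true value.
Latitude error → 5e-07 × 111120 = 0.05556 m along the meridian.
Longitude error → 5e-07 × 111120 × cos 19.14° = 5e-07 × 111120 × 0.9447 ≈ 0.0524887 m.
The two errors are perpendicular, so the maximum displacement is √(0.05556² + 0.0524887²) ≈ 0.0764328 m.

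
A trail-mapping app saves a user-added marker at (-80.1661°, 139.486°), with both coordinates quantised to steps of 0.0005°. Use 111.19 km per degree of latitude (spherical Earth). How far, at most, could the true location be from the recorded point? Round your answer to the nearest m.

28 m

With a 0.0005° grid the true value lies within half a step, ±0.0005°/2 = ±0.00025°, of the stored one.
North–south component: 0.00025° × 111190 = 27.7975 m.
East–west component at 80.1661°: 0.00025° × 111190 × cos 80.1661° ≈ 0.00025 × 18990.4 ≈ 4.7476 m.
Worst case both components are at the extreme and orthogonal: √(27.7975² + 4.7476²) ≈ 28.2 m.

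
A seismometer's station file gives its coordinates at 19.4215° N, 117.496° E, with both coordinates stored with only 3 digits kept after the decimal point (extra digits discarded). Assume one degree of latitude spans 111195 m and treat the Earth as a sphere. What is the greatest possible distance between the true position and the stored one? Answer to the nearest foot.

501 feet

Truncating at 3 decimal places can drop up to a full unit in the last place, so each coordinate may be off by as much as 0.001°.
North–south component: 0.001° × 111195 = 111.195 m.
Longitude error → 0.001 × 111195 × cos 19.4215° = 0.001 × 111195 × 0.9431 ≈ 104.868 m.
Combining orthogonally: (111.195² + 104.868²)^½ ≈ 152.845 m.
In feet: 152.845 m ÷ 0.3048 ≈ 501.46 ft.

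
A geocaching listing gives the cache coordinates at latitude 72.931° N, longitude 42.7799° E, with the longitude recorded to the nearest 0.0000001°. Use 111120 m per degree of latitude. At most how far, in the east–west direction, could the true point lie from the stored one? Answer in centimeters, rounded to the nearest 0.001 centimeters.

Rounding to 7 decimal places leaves the longitude within ±5e-08° of the true value.
At latitude 72.931° a degree of longitude spans 111120 m × cos 72.931° = 111120 × 0.2935 ≈ 32616.3 m.
Maximum E–W displacement: 5e-08 × 32616.3 = 0.00163081 m.
That is 0.00163081 m = 0.16308 cm.

0.163 centimeters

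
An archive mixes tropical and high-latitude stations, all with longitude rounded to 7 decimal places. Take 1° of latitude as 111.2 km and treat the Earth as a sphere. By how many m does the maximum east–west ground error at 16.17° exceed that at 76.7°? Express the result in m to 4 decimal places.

Rounding to 7 decimal places leaves the longitude within ±5e-08° of the true value.
At 16.17°: 5e-08° × 111200 × cos 16.17° = 5e-08 × 111200 × 0.9604 ≈ 0.00534 m.
At 76.7°: 5e-08° × 111200 × cos 76.7° = 5e-08 × 111200 × 0.2300 ≈ 0.0012791 m.
So the lower-latitude error exceeds the higher by 0.00534 − 0.0012791 = 0.004061 m.

0.0041 m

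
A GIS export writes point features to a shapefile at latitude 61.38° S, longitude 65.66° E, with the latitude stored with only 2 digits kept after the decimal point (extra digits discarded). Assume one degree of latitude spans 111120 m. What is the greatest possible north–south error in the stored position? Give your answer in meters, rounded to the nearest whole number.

1111 meters

Truncating at 2 decimal places can drop up to a full unit in the last place, so the latitude may be off by as much as 0.01°.
North–south distance: 0.01° × 111120 m/° = 1111.2 m.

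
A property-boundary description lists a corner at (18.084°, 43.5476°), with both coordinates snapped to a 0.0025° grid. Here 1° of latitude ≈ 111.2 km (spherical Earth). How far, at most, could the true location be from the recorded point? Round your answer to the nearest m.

192 m

With a 0.0025° grid the true value lies within half a step, ±0.0025°/2 = ±0.00125°, of the stored one.
Latitude error → 0.00125 × 111200 = 139 m along the meridian.
E–W at 18.084°: 0.00125° × 111200 × cos 18.084° = 0.00125 × 111200 × 0.9506 ≈ 132.134 m.
Worst case both components are at the extreme and orthogonal: √(139² + 132.134²) ≈ 191.782 m.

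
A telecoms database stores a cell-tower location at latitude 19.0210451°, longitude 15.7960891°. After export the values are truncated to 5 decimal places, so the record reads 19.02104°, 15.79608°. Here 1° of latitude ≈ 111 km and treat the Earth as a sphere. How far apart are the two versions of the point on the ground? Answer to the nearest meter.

Δlat = 19.0210451 − 19.02104 = +0.0000051°; Δlon = 15.7960891 − 15.79608 = +0.0000091°.
N–S: 0.0000051° × 111000 m/° = 0.5661 m.
E–W at 19.021°: 0.0000091° × 111000 × cos 19.021° = 0.0000091 × 111000 × 0.9454 ≈ 0.954947 m.
Combined displacement = (0.5661² + 0.954947²)^½ ≈ 1.11013 m.

1 meters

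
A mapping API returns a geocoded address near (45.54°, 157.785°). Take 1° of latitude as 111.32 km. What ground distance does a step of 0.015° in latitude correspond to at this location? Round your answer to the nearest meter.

1670 meters

Along a meridian 0.015° is 0.015 × 111320 = 1669.8 m.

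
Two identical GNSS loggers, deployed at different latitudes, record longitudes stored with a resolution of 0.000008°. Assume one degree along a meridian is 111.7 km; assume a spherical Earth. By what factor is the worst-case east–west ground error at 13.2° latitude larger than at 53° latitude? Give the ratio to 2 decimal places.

With a 0.000008° grid the true value lies within half a step, ±0.000008°/2 = ±4e-06°, of the stored one.
Error at 13.2° = 4e-06° × 111700 × cos 13.2° ≈ 0.4468 × 0.9736 = 0.435 m.
Error at 53° = 4e-06° × 111700 × cos 53° ≈ 0.4468 × 0.6018 = 0.26889 m.
Ratio: 0.435 / 0.26889 = cos 13.2° / cos 53° ≈ 1.6177.

1.62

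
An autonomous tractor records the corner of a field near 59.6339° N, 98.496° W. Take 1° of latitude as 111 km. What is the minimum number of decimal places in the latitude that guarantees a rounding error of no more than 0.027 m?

7 decimal places

One degree of latitude covers 111000 m.
N decimal places → at most half a unit in the last place, 0.5 × 10⁻ᴺ° = 111000/2 × 10⁻ᴺ m.
Need 0.5 × 111000 × 10⁻ᴺ ≤ 0.027 → 10⁻ᴺ ≤ 4.865e-07, so N ≥ 6.31.
At 6 places the error can reach 0.0555 m, but 7 places keeps it to 0.00555 m.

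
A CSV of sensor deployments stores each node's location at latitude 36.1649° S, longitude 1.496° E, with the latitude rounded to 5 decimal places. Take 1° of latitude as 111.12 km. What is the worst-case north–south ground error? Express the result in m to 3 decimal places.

Rounding to 5 decimal places leaves the latitude within ±5e-06° of the true value.
North–south distance: 5e-06° × 111120 m/° = 0.5556 m.

0.556 m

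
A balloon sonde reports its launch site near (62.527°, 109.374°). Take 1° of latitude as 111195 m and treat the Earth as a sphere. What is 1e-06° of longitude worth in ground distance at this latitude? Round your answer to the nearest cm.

5 cm

1e-06° of longitude at 62.527° is 1e-06 × 111195 × cos 62.527° ≈ 1e-06 × 51297.7 = 0.0512977 m.
That is 0.0512977 m = 5.1298 cm.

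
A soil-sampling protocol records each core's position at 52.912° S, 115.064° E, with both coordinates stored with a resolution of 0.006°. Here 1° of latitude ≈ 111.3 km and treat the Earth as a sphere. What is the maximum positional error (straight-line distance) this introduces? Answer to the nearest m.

With a 0.006° grid the true value lies within half a step, ±0.006°/2 = ±0.003°, of the stored one.
Latitude error → 0.003 × 111300 = 333.9 m along the meridian.
Longitude error → 0.003 × 111300 × cos 52.912° = 0.003 × 111300 × 0.6030 ≈ 201.355 m.
The two errors are perpendicular, so the maximum displacement is √(333.9² + 201.355²) ≈ 389.914 m.

390 m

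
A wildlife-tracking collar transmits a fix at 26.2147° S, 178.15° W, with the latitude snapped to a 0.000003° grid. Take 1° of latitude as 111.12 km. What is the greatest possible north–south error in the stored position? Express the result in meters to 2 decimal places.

0.17 meters

With a 0.000003° grid the true value lies within half a step, ±0.000003°/2 = ±1.5e-06°, of the stored one.
Along the meridian that is 1.5e-06° × 111120 m/° = 0.16668 m.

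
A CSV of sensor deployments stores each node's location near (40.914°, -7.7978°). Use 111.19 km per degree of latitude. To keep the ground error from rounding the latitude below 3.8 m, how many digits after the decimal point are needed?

One degree of latitude covers 111190 m.
With N decimal places the half-ulp bound is 0.5·10⁻ᴺ°, or 0.5·10⁻ᴺ × 111190 m on the ground.
Need 0.5 × 111190 × 10⁻ᴺ ≤ 3.8 → 10⁻ᴺ ≤ 6.835e-05, so N ≥ 4.17.
So 5 decimal places suffice (0.556 m); 4 would allow up to 5.56 m.

5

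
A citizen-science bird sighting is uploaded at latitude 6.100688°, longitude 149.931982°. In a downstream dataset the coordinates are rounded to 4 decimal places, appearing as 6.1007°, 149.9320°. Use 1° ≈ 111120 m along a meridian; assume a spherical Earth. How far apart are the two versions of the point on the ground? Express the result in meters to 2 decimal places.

2.39 meters

Δlat = 6.100688 − 6.1007 = -0.000012°; Δlon = 149.931982 − 149.9320 = -0.000018°.
N–S: -0.000012° × 111120 m/° = -1.33344 m.
East–west at this latitude: -0.000018° × 111120 × cos 6.1007° ≈ -0.000018 × 110491 = -1.98883 m.
Distance: √(1.33344² + 1.98883²) ≈ 2.39448 m.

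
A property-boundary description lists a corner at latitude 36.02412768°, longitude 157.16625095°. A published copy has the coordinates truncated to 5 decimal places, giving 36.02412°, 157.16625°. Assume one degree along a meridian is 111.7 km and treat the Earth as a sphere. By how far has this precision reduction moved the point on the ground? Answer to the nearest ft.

The latitude changed by +0.00000768° and the longitude by +0.00000095°.
N–S: 0.00000768° × 111700 m/° = 0.857856 m.
E–W at 36.0241°: 0.00000095° × 111700 × cos 36.0241° = 0.00000095 × 111700 × 0.8088 ≈ 0.0858226 m.
Distance: √(0.857856² + 0.0858226²) ≈ 0.862138 m.
In feet: 0.862138 m ÷ 0.3048 ≈ 2.8285 ft.

3 ft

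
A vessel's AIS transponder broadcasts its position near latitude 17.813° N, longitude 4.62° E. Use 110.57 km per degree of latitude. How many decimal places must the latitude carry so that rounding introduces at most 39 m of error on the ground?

4 decimal places

One degree of latitude covers 110570 m.
Rounding to N decimal places gives at most 0.5 × 10⁻ᴺ degrees of error, i.e. 0.5 × 10⁻ᴺ × 110570 m.
Setting 55285 × 10⁻ᴺ ≤ 39 gives 10ᴺ ≥ 1418, i.e. N ≥ 3.15.
At 3 places the error can reach 55.3 m, but 4 places keeps it to 5.53 m.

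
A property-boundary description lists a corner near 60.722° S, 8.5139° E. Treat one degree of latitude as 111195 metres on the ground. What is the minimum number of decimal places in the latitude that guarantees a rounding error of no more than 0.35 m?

One degree of latitude covers 111195 m.
N decimal places → at most half a unit in the last place, 0.5 × 10⁻ᴺ° = 111195/2 × 10⁻ᴺ m.
Need 0.5 × 111195 × 10⁻ᴺ ≤ 0.35 → 10⁻ᴺ ≤ 6.295e-06, so N ≥ 5.20.
So 6 decimal places suffice (0.0556 m); 5 would allow up to 0.556 m.

6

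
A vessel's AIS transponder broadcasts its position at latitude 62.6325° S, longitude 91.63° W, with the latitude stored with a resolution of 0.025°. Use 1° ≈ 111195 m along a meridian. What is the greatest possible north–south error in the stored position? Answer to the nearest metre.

1390 metres

With a 0.025° grid the true value lies within half a step, ±0.025°/2 = ±0.0125°, of the stored one.
North–south distance: 0.0125° × 111195 m/° = 1389.94 m.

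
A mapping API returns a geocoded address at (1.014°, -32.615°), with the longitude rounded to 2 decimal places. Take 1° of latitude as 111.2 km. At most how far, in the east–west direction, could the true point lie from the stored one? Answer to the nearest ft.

Rounding to 2 decimal places leaves the longitude within ±0.005° of the true value.
At latitude 1.014° a degree of longitude spans 111200 m × cos 1.014° = 111200 × 0.9998 ≈ 111183 m.
So at most 0.005° × 111183 ≈ 555.913 m east–west.
Converting: 555.913 m × 3.2808 ft/m ≈ 1823.9 ft.

1824 ft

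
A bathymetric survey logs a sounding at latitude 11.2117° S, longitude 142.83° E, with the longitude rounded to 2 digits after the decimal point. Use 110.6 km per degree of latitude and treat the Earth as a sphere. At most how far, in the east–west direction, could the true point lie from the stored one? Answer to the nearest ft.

Rounding to 2 decimal places leaves the longitude within ±0.005° of the true value.
One degree of longitude at 11.2117° is 110600 × cos 11.2117° ≈ 110600 × 0.9809 = 108489 m.
East–west error: 0.005° × 108489 m/° ≈ 542.446 m.
Converting: 542.446 m × 3.2808 ft/m ≈ 1779.7 ft.

1780 ft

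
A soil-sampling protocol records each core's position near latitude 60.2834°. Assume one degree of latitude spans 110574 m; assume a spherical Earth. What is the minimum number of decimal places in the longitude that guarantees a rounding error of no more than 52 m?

At 60.2834° one degree of longitude covers 110574 × cos 60.2834° ≈ 110574 × 0.4957 ≈ 54812.7 m.
Rounding to N decimal places gives at most 0.5 × 10⁻ᴺ degrees of error, i.e. 0.5 × 10⁻ᴺ × 54812.7 m.
Setting 27406.3 × 10⁻ᴺ ≤ 52 gives 10ᴺ ≥ 527, i.e. N ≥ 2.72.
At 2 places the error can reach 274 m, but 3 places keeps it to 27.4 m.

3 decimal places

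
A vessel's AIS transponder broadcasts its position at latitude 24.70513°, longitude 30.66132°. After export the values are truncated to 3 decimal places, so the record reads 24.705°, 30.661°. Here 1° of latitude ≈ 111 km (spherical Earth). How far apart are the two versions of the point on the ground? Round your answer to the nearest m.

35 m

The latitude changed by +0.00013° and the longitude by +0.00032°.
N–S: 0.00013° × 111000 m/° = 14.43 m.
East–west at this latitude: 0.00032° × 111000 × cos 24.705° ≈ 0.00032 × 100840 = 32.2689 m.
Hypotenuse of the two orthogonal shifts: √(14.43² + 32.2689²) = 35.3484 m.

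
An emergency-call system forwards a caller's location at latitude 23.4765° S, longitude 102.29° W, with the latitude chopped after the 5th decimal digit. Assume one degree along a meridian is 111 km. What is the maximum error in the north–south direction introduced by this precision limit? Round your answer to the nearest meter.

1 meters

Truncating at 5 decimal places can drop up to a full unit in the last place, so the latitude may be off by as much as 1e-05°.
Along the meridian that is 1e-05° × 111000 m/° = 1.11 m.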